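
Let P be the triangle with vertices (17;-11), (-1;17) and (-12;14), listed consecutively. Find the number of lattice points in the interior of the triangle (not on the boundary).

By the shoelace formula, twice the signed area is |(17·17 − (-1)·(-11)) + ((-1)·14 − (-12)·17) + ((-12)·(-11) − 17·14)| = 362, so the area is 181.
The number of boundary lattice points is Σ gcd(|Δx|,|Δy|) = gcd(18,28) + gcd(11,3) + gcd(29,25) = 2+1+1 = 4.
Pick's theorem gives I = A − B/2 + 1 = 181 − 4/2 + 1 = 180.

180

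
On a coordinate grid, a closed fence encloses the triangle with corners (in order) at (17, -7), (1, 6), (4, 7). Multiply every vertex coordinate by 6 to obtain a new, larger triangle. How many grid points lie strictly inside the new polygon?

Using the shoelace formula, 2A = |(17·6 − 1·(-7)) + (1·7 − 4·6) + (4·(-7) − 17·7)| = 55, so the area is 27.5.
The number of boundary lattice points is Σ gcd(|Δx|,|Δy|) = gcd(16,13) + gcd(3,1) + gcd(13,14) = 1+1+1 = 3.
Scaling by 6 multiplies the area by 6² = 36 (so the new area is 990) and multiplies the boundary lattice-point count by 6, giving 18.
By Pick's theorem, the interior count of the dilated polygon is 990 − 18/2 + 1 = 982.

982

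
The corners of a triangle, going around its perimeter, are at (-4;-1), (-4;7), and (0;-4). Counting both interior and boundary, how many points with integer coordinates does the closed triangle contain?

22

By the shoelace formula, twice the signed area is |[(-4)·7 − (-4)·(-1)] + [(-4)·(-4) − 0·7] + [0·(-1) − (-4)·(-4)]| = 32, so the area is 16.
The number of boundary lattice points is Σ gcd(|Δx|,|Δy|) = gcd(0,8) + gcd(4,11) + gcd(4,3) = 8+1+1 = 10.
Pick's theorem gives I = A − B/2 + 1 = 16 − 10/2 + 1 = 12, so the closed region contains I + B = 12 + 10 = 22 lattice points.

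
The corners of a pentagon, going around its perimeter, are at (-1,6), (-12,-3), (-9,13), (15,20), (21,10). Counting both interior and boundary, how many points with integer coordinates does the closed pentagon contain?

By the shoelace formula, twice the signed area is |((-1)·(-3) − (-12)·6) + ((-12)·13 − (-9)·(-3)) + ((-9)·20 − 15·13) + (15·10 − 21·20) + (21·6 − (-1)·10)| = 617, so the area is 617/2.
Summing gcd(|Δx|,|Δy|) over the edges gives the boundary count: gcd(11,9) + gcd(3,16) + gcd(24,7) + gcd(6,10) + gcd(22,4) = 1+1+1+2+2 = 7.
Pick's theorem gives I = A − B/2 + 1 = 617/2 − 7/2 + 1 = 306, so the closed region contains I + B = 306 + 7 = 313 lattice points.

313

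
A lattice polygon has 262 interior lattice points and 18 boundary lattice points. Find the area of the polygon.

Pick's theorem states A = I + B/2 − 1, so A = 262 + 18/2 − 1 = 270.

270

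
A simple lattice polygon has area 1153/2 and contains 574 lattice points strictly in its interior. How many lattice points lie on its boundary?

Pick's theorem gives A = I + B/2 − 1, so B = 2(A − I + 1) = 2(1153/2 − 574 + 1) = 7.

7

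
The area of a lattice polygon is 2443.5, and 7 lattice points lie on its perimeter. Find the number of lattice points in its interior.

2441

From Pick's theorem, I = A − B/2 + 1 = 2443.5 − 7/2 + 1 = 2441.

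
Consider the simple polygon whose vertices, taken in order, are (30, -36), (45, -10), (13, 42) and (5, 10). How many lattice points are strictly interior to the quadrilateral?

By the shoelace formula, twice the signed area is |[30·(-10) − 45·(-36)] + [45·42 − 13·(-10)] + [13·10 − 5·42] + [5·(-36) − 30·10]| = 2780, so the area is 1390.
Summing gcd(|Δx|,|Δy|) over the edges gives the boundary count: gcd(15,26) + gcd(32,52) + gcd(8,32) + gcd(25,46) = 1+4+8+1 = 14.
Pick's theorem gives I = A − B/2 + 1 = 1390 − 14/2 + 1 = 1384.

1384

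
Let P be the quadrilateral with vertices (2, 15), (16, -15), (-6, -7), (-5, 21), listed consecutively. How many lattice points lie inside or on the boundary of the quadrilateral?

379

The shoelace formula gives twice the area as |(2·(-15) − 16·15) + (16·(-7) − (-6)·(-15)) + ((-6)·21 − (-5)·(-7)) + ((-5)·15 − 2·21)| = 750, so the area is 375.
The number of boundary lattice points is Σ gcd(|Δx|,|Δy|) = gcd(14,30) + gcd(22,8) + gcd(1,28) + gcd(7,6) = 2+2+1+1 = 6.
Pick's theorem gives I = A − B/2 + 1 = 375 − 6/2 + 1 = 373, so the closed region contains I + B = 373 + 6 = 379 lattice points.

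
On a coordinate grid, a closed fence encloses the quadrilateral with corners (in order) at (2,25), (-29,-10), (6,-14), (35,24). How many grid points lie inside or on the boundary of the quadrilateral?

Using the shoelace formula, 2A = |[2·(-10) − (-29)·25] + [(-29)·(-14) − 6·(-10)] + [6·24 − 35·(-14)] + [35·25 − 2·24]| = 2632, so the area is 1316.
The number of boundary lattice points is Σ gcd(|Δx|,|Δy|) = gcd(31,35) + gcd(35,4) + gcd(29,38) + gcd(33,1) = 1+1+1+1 = 4.
Pick's theorem gives I = A − B/2 + 1 = 1316 − 4/2 + 1 = 1315, so the closed region contains I + B = 1315 + 4 = 1319 lattice points.

1319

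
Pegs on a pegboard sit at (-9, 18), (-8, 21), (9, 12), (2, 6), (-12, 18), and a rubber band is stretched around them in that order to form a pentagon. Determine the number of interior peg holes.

120

The shoelace formula gives twice the area as |[(-9)·21 − (-8)·18] + [(-8)·12 − 9·21] + [9·6 − 2·12] + [2·18 − (-12)·6] + [(-12)·18 − (-9)·18]| = 246, so the area is 123.
Along each edge there are gcd(|Δx|,|Δy|)+1 lattice points, so counting each shared vertex once the boundary has gcd(1,3) + gcd(17,9) + gcd(7,6) + gcd(14,12) + gcd(3,0) = 1+1+1+2+3 = 8.
Pick's theorem gives I = A − B/2 + 1 = 123 − 8/2 + 1 = 120.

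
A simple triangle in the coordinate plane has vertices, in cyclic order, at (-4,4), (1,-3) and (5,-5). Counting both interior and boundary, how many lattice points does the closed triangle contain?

By the shoelace formula, twice the signed area is |[(-4)·(-3) − 1·4] + [1·(-5) − 5·(-3)] + [5·4 − (-4)·(-5)]| = 18, so the area is 9.
The number of boundary lattice points is Σ gcd(|Δx|,|Δy|) = gcd(5,7) + gcd(4,2) + gcd(9,9) = 1+2+9 = 12.
Pick's theorem gives I = A − B/2 + 1 = 9 − 12/2 + 1 = 4, so the closed region contains I + B = 4 + 12 = 16 lattice points.

16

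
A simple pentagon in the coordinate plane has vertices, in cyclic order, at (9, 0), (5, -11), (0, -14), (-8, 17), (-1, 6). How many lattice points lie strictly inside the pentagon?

By the shoelace formula, twice the signed area is |(9·(-11) − 5·0) + (5·(-14) − 0·(-11)) + (0·17 − (-8)·(-14)) + ((-8)·6 − (-1)·17) + ((-1)·0 − 9·6)| = 366, so the area is 183.
Summing gcd(|Δx|,|Δy|) over the edges gives the boundary count: gcd(4,11) + gcd(5,3) + gcd(8,31) + gcd(7,11) + gcd(10,6) = 1+1+1+1+2 = 6.
By Pick's theorem A = I + B/2 − 1, so I = 183 − 6/2 + 1 = 181.

181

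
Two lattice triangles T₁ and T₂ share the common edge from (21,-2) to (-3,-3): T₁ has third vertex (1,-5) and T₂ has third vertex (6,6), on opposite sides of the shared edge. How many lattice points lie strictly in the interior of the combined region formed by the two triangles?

124

The union is the simple quadrilateral with vertices (21,-2), (1,-5), (-3,-3), (6,6) in order.
The shoelace formula gives twice the area as |(21·(-5) − 1·(-2)) + (1·(-3) − (-3)·(-5)) + ((-3)·6 − 6·(-3)) + (6·(-2) − 21·6)| = 259, so the area is 129.5.
The number of boundary lattice points is Σ gcd(|Δx|,|Δy|) = gcd(20,3) + gcd(4,2) + gcd(9,9) + gcd(15,8) = 1+2+9+1 = 13.
By Pick's theorem I = A − B/2 + 1 = 129.5 − 13/2 + 1 = 124.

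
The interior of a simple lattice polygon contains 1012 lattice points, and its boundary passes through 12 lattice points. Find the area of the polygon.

1017

By Pick's theorem, A = I + B/2 − 1 = 1012 + 12/2 − 1 = 1017.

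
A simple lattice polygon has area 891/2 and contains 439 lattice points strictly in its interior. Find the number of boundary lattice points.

Pick's theorem gives A = I + B/2 − 1, so B = 2(A − I + 1) = 2(891/2 − 439 + 1) = 15.

15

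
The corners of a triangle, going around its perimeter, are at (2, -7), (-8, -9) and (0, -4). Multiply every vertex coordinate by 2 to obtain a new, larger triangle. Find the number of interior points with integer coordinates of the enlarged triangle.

65

Using the shoelace formula, 2A = |(2·(-9) − (-8)·(-7)) + ((-8)·(-4) − 0·(-9)) + (0·(-7) − 2·(-4))| = 34, so the area is 17.
Along each edge there are gcd(|Δx|,|Δy|)+1 lattice points, so counting each shared vertex once the boundary has gcd(10,2) + gcd(8,5) + gcd(2,3) = 2+1+1 = 4.
Scaling by 2 multiplies the area by 2² = 4 (so the new area is 68) and multiplies the boundary lattice-point count by 2, giving 8.
By Pick's theorem, the interior count of the dilated polygon is 68 − 8/2 + 1 = 65.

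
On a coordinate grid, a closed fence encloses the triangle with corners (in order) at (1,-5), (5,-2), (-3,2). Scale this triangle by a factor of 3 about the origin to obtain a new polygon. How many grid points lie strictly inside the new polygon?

The shoelace formula gives twice the area as |(1·(-2) − 5·(-5)) + (5·2 − (-3)·(-2)) + ((-3)·(-5) − 1·2)| = 40, so the area is 20.
Along each edge there are gcd(|Δx|,|Δy|)+1 lattice points, so counting each shared vertex once the boundary has gcd(4,3) + gcd(8,4) + gcd(4,7) = 1+4+1 = 6.
Scaling by 3 multiplies the area by 3² = 9 (so the new area is 180) and multiplies the boundary lattice-point count by 3, giving 18.
By Pick's theorem, the interior count of the dilated polygon is 180 − 18/2 + 1 = 172.

172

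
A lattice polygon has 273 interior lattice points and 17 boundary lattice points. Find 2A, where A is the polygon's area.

561

Pick's theorem states A = I + B/2 − 1, so A = 273 + 17/2 − 1 = 561/2.
Hence 2A = 561.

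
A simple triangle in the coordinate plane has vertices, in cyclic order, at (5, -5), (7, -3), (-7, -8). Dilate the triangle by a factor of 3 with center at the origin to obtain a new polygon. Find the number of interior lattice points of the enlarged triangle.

73

Using the shoelace formula, 2A = |(5·(-3) − 7·(-5)) + (7·(-8) − (-7)·(-3)) + ((-7)·(-5) − 5·(-8))| = 18, so the area is 9.
Along each edge there are gcd(|Δx|,|Δy|)+1 lattice points, so counting each shared vertex once the boundary has gcd(2,2) + gcd(14,5) + gcd(12,3) = 2+1+3 = 6.
Scaling by 3 multiplies the area by 3² = 9 (so the new area is 81) and multiplies the boundary lattice-point count by 3, giving 18.
By Pick's theorem, the interior count of the dilated polygon is 81 − 18/2 + 1 = 73.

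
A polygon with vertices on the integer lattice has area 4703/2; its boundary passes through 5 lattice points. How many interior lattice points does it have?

2350

From Pick's theorem, I = A − B/2 + 1 = 4703/2 − 5/2 + 1 = 2350.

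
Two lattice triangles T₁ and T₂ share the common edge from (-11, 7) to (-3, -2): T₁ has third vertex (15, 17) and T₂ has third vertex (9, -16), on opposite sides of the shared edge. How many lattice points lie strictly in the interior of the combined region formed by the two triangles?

The union is the simple quadrilateral with vertices (-11, 7), (15, 17), (-3, -2), (9, -16) in order.
By the shoelace formula, twice the signed area is |[(-11)·17 − 15·7] + [15·(-2) − (-3)·17] + [(-3)·(-16) − 9·(-2)] + [9·7 − (-11)·(-16)]| = 318, so the area is 159.
The number of boundary lattice points is Σ gcd(|Δx|,|Δy|) = gcd(26,10) + gcd(18,19) + gcd(12,14) + gcd(20,23) = 2+1+2+1 = 6.
By Pick's theorem I = A − B/2 + 1 = 159 − 6/2 + 1 = 157.

157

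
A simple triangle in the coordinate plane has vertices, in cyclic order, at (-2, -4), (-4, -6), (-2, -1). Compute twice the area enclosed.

6

Using the shoelace formula, 2A = |[(-2)·(-6) − (-4)·(-4)] + [(-4)·(-1) − (-2)·(-6)] + [(-2)·(-4) − (-2)·(-1)]| = 6, so the area is 3.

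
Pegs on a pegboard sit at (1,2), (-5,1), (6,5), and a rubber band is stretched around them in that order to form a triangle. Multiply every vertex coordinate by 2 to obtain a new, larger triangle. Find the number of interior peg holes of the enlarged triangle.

Using the shoelace formula, 2A = |[1·1 − (-5)·2] + [(-5)·5 − 6·1] + [6·2 − 1·5]| = 13, so the area is 6.5.
The number of boundary lattice points is Σ gcd(|Δx|,|Δy|) = gcd(6,1) + gcd(11,4) + gcd(5,3) = 1+1+1 = 3.
Scaling by 2 multiplies the area by 2² = 4 (so the new area is 26) and multiplies the boundary lattice-point count by 2, giving 6.
By Pick's theorem, the interior count of the dilated polygon is 26 − 6/2 + 1 = 24.

24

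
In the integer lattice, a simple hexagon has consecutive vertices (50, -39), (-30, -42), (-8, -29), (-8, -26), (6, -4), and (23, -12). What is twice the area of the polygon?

By the shoelace formula, twice the signed area is |[50·(-42) − (-30)·(-39)] + [(-30)·(-29) − (-8)·(-42)] + [(-8)·(-26) − (-8)·(-29)] + [(-8)·(-4) − 6·(-26)] + [6·(-12) − 23·(-4)] + [23·(-39) − 50·(-12)]| = 2849, so the area is 1424.5.

2849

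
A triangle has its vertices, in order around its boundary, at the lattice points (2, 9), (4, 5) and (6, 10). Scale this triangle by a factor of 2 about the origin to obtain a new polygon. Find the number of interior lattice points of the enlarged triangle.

33

The shoelace formula gives twice the area as |[2·5 − 4·9] + [4·10 − 6·5] + [6·9 − 2·10]| = 18, so the area is 9.
Summing gcd(|Δx|,|Δy|) over the edges gives the boundary count: gcd(2,4) + gcd(2,5) + gcd(4,1) = 2+1+1 = 4.
Scaling by 2 multiplies the area by 2² = 4 (so the new area is 36) and multiplies the boundary lattice-point count by 2, giving 8.
By Pick's theorem, the interior count of the dilated polygon is 36 − 8/2 + 1 = 33.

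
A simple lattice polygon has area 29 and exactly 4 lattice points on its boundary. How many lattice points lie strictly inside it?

Pick's theorem A = I + B/2 − 1 rearranges to I = A − B/2 + 1 = 29 − 4/2 + 1 = 28.

28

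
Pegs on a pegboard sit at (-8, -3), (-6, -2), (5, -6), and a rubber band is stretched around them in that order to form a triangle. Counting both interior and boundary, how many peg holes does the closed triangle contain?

12

Using the shoelace formula, 2A = |((-8)·(-2) − (-6)·(-3)) + ((-6)·(-6) − 5·(-2)) + (5·(-3) − (-8)·(-6))| = 19, so the area is 19/2.
The number of boundary lattice points is Σ gcd(|Δx|,|Δy|) = gcd(2,1) + gcd(11,4) + gcd(13,3) = 1+1+1 = 3.
Pick's theorem gives I = A − B/2 + 1 = 19/2 − 3/2 + 1 = 9, so the closed region contains I + B = 9 + 3 = 12 lattice points.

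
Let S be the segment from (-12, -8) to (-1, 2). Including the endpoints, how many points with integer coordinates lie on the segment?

The number of lattice points on a segment between lattice points is gcd(|Δx|,|Δy|) + 1 = gcd(11,10) + 1 = 1 + 1 = 2.

2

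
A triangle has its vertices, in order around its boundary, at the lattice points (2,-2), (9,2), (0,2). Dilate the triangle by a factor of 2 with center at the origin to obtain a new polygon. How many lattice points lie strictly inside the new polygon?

61

Using the shoelace formula, 2A = |(2·2 − 9·(-2)) + (9·2 − 0·2) + (0·(-2) − 2·2)| = 36, so the area is 18.
Along each edge there are gcd(|Δx|,|Δy|)+1 lattice points, so counting each shared vertex once the boundary has gcd(7,4) + gcd(9,0) + gcd(2,4) = 1+9+2 = 12.
Scaling by 2 multiplies the area by 2² = 4 (so the new area is 72) and multiplies the boundary lattice-point count by 2, giving 24.
By Pick's theorem, the interior count of the dilated polygon is 72 − 24/2 + 1 = 61.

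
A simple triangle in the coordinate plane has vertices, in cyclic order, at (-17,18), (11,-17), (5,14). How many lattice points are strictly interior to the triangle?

By the shoelace formula, twice the signed area is |((-17)·(-17) − 11·18) + (11·14 − 5·(-17)) + (5·18 − (-17)·14)| = 658, so the area is 329.
The number of boundary lattice points is Σ gcd(|Δx|,|Δy|) = gcd(28,35) + gcd(6,31) + gcd(22,4) = 7+1+2 = 10.
By Pick's theorem A = I + B/2 − 1, so I = 329 − 10/2 + 1 = 325.

325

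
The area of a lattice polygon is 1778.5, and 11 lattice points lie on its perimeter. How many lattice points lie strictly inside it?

1774

Pick's theorem A = I + B/2 − 1 rearranges to I = A − B/2 + 1 = 1778.5 − 11/2 + 1 = 1774.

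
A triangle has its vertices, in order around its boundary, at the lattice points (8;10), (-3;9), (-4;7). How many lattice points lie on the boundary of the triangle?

5

Along each edge there are gcd(|Δx|,|Δy|)+1 lattice points, so counting each shared vertex once the boundary has gcd(11,1) + gcd(1,2) + gcd(12,3) = 1+1+3 = 5.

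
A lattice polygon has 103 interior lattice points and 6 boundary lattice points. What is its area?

Pick's theorem states A = I + B/2 − 1, so A = 103 + 6/2 − 1 = 105.

105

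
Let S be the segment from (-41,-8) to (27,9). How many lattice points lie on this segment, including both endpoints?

18

The number of lattice points on a segment between lattice points is gcd(|Δx|,|Δy|) + 1 = gcd(68,17) + 1 = 17 + 1 = 18.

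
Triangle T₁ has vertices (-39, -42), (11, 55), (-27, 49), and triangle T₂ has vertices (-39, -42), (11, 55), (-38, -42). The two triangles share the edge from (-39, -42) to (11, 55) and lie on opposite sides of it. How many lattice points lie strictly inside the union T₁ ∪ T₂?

The union is the simple quadrilateral with vertices (-39, -42), (-27, 49), (11, 55), (-38, -42) in order.
By the shoelace formula, twice the signed area is |[(-39)·49 − (-27)·(-42)] + [(-27)·55 − 11·49] + [11·(-42) − (-38)·55] + [(-38)·(-42) − (-39)·(-42)]| = 3483, so the area is 3483/2.
Along each edge there are gcd(|Δx|,|Δy|)+1 lattice points, so counting each shared vertex once the boundary has gcd(12,91) + gcd(38,6) + gcd(49,97) + gcd(1,0) = 1+2+1+1 = 5.
By Pick's theorem I = A − B/2 + 1 = 3483/2 − 5/2 + 1 = 1740.

1740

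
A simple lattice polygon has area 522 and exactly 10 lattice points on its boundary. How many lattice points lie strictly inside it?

518

Pick's theorem A = I + B/2 − 1 rearranges to I = A − B/2 + 1 = 522 − 10/2 + 1 = 518.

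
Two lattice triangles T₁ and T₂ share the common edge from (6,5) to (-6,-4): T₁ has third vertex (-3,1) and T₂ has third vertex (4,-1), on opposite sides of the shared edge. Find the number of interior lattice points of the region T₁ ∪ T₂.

The union is the simple quadrilateral with vertices (6,5), (-3,1), (-6,-4), (4,-1) in order.
Using the shoelace formula, 2A = |[6·1 − (-3)·5] + [(-3)·(-4) − (-6)·1] + [(-6)·(-1) − 4·(-4)] + [4·5 − 6·(-1)]| = 87, so the area is 43.5.
Along each edge there are gcd(|Δx|,|Δy|)+1 lattice points, so counting each shared vertex once the boundary has gcd(9,4) + gcd(3,5) + gcd(10,3) + gcd(2,6) = 1+1+1+2 = 5.
By Pick's theorem I = A − B/2 + 1 = 43.5 − 5/2 + 1 = 42.

42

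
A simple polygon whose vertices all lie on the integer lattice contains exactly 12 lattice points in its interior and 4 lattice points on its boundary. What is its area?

13

Pick's theorem states A = I + B/2 − 1, so A = 12 + 4/2 − 1 = 13.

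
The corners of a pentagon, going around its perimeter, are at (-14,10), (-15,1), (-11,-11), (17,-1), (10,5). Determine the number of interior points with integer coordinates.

384

The shoelace formula gives twice the area as |[(-14)·1 − (-15)·10] + [(-15)·(-11) − (-11)·1] + [(-11)·(-1) − 17·(-11)] + [17·5 − 10·(-1)] + [10·10 − (-14)·5]| = 775, so the area is 387.5.
Summing gcd(|Δx|,|Δy|) over the edges gives the boundary count: gcd(1,9) + gcd(4,12) + gcd(28,10) + gcd(7,6) + gcd(24,5) = 1+4+2+1+1 = 9.
Pick's theorem gives I = A − B/2 + 1 = 387.5 − 9/2 + 1 = 384.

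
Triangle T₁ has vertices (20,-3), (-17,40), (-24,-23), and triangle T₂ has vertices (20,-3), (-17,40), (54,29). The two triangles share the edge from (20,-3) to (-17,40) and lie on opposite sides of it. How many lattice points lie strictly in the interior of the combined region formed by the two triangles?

The union is the simple quadrilateral with vertices (20,-3), (-24,-23), (-17,40), (54,29) in order.
The shoelace formula gives twice the area as |(20·(-23) − (-24)·(-3)) + ((-24)·40 − (-17)·(-23)) + ((-17)·29 − 54·40) + (54·(-3) − 20·29)| = 5278, so the area is 2639.
Along each edge there are gcd(|Δx|,|Δy|)+1 lattice points, so counting each shared vertex once the boundary has gcd(44,20) + gcd(7,63) + gcd(71,11) + gcd(34,32) = 4+7+1+2 = 14.
By Pick's theorem I = A − B/2 + 1 = 2639 − 14/2 + 1 = 2633.

2633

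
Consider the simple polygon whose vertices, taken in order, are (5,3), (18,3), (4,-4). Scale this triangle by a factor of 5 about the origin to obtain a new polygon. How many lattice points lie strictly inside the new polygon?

1086

Using the shoelace formula, 2A = |(5·3 − 18·3) + (18·(-4) − 4·3) + (4·3 − 5·(-4))| = 91, so the area is 45.5.
Along each edge there are gcd(|Δx|,|Δy|)+1 lattice points, so counting each shared vertex once the boundary has gcd(13,0) + gcd(14,7) + gcd(1,7) = 13+7+1 = 21.
Scaling by 5 multiplies the area by 5² = 25 (so the new area is 1137.5) and multiplies the boundary lattice-point count by 5, giving 105.
By Pick's theorem, the interior count of the dilated polygon is 1137.5 − 105/2 + 1 = 1086.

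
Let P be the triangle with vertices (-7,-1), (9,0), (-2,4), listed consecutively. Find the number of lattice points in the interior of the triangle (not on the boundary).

Using the shoelace formula, 2A = |((-7)·0 − 9·(-1)) + (9·4 − (-2)·0) + ((-2)·(-1) − (-7)·4)| = 75, so the area is 75/2.
Along each edge there are gcd(|Δx|,|Δy|)+1 lattice points, so counting each shared vertex once the boundary has gcd(16,1) + gcd(11,4) + gcd(5,5) = 1+1+5 = 7.
Pick's theorem gives I = A − B/2 + 1 = 75/2 − 7/2 + 1 = 35.

35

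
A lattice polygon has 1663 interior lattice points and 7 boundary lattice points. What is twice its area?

Pick's theorem states A = I + B/2 − 1, so A = 1663 + 7/2 − 1 = 3331/2.
Hence 2A = 3331.

3331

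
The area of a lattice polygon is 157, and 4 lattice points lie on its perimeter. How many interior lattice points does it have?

From Pick's theorem, I = A − B/2 + 1 = 157 − 4/2 + 1 = 156.

156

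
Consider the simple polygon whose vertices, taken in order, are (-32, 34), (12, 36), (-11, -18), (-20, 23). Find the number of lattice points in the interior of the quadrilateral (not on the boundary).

Using the shoelace formula, 2A = |[(-32)·36 − 12·34] + [12·(-18) − (-11)·36] + [(-11)·23 − (-20)·(-18)] + [(-20)·34 − (-32)·23]| = 1937, so the area is 968.5.
Summing gcd(|Δx|,|Δy|) over the edges gives the boundary count: gcd(44,2) + gcd(23,54) + gcd(9,41) + gcd(12,11) = 2+1+1+1 = 5.
By Pick's theorem A = I + B/2 − 1, so I = 968.5 − 5/2 + 1 = 967.

967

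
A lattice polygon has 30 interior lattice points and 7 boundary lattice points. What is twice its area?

Pick's theorem states A = I + B/2 − 1, so A = 30 + 7/2 − 1 = 65/2.
Hence 2A = 65.

65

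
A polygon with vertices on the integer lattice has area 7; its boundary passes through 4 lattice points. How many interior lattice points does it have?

6

Pick's theorem A = I + B/2 − 1 rearranges to I = A − B/2 + 1 = 7 − 4/2 + 1 = 6.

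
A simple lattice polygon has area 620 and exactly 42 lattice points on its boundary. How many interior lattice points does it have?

Pick's theorem A = I + B/2 − 1 rearranges to I = A − B/2 + 1 = 620 − 42/2 + 1 = 600.

600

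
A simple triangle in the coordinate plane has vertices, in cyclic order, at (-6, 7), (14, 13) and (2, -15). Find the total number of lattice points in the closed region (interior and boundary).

Using the shoelace formula, 2A = |((-6)·13 − 14·7) + (14·(-15) − 2·13) + (2·7 − (-6)·(-15))| = 488, so the area is 244.
Summing gcd(|Δx|,|Δy|) over the edges gives the boundary count: gcd(20,6) + gcd(12,28) + gcd(8,22) = 2+4+2 = 8.
Pick's theorem gives I = A − B/2 + 1 = 244 − 8/2 + 1 = 241, so the closed region contains I + B = 241 + 8 = 249 lattice points.

249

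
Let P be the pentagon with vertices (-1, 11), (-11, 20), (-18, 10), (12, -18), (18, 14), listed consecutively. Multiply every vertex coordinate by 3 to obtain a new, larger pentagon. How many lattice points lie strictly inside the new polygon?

5656

Using the shoelace formula, 2A = |((-1)·20 − (-11)·11) + ((-11)·10 − (-18)·20) + ((-18)·(-18) − 12·10) + (12·14 − 18·(-18)) + (18·11 − (-1)·14)| = 1259, so the area is 1259/2.
The number of boundary lattice points is Σ gcd(|Δx|,|Δy|) = gcd(10,9) + gcd(7,10) + gcd(30,28) + gcd(6,32) + gcd(19,3) = 1+1+2+2+1 = 7.
Scaling by 3 multiplies the area by 3² = 9 (so the new area is 11331/2) and multiplies the boundary lattice-point count by 3, giving 21.
By Pick's theorem, the interior count of the dilated polygon is 11331/2 − 21/2 + 1 = 5656.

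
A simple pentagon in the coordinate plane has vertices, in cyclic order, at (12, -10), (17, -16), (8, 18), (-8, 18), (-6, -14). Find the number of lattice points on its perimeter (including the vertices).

Summing gcd(|Δx|,|Δy|) over the edges gives the boundary count: gcd(5,6) + gcd(9,34) + gcd(16,0) + gcd(2,32) + gcd(18,4) = 1+1+16+2+2 = 22.

22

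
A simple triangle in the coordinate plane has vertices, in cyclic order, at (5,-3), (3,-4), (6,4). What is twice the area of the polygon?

13

By the shoelace formula, twice the signed area is |[5·(-4) − 3·(-3)] + [3·4 − 6·(-4)] + [6·(-3) − 5·4]| = 13, so the area is 6.5.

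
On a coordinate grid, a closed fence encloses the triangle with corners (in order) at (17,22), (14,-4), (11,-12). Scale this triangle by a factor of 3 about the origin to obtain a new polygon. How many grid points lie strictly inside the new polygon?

The shoelace formula gives twice the area as |(17·(-4) − 14·22) + (14·(-12) − 11·(-4)) + (11·22 − 17·(-12))| = 54, so the area is 27.
The number of boundary lattice points is Σ gcd(|Δx|,|Δy|) = gcd(3,26) + gcd(3,8) + gcd(6,34) = 1+1+2 = 4.
Scaling by 3 multiplies the area by 3² = 9 (so the new area is 243) and multiplies the boundary lattice-point count by 3, giving 12.
By Pick's theorem, the interior count of the dilated polygon is 243 − 12/2 + 1 = 238.

238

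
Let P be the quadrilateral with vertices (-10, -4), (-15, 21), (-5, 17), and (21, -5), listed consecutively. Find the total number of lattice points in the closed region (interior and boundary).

The shoelace formula gives twice the area as |((-10)·21 − (-15)·(-4)) + ((-15)·17 − (-5)·21) + ((-5)·(-5) − 21·17) + (21·(-4) − (-10)·(-5))| = 886, so the area is 443.
Along each edge there are gcd(|Δx|,|Δy|)+1 lattice points, so counting each shared vertex once the boundary has gcd(5,25) + gcd(10,4) + gcd(26,22) + gcd(31,1) = 5+2+2+1 = 10.
Pick's theorem gives I = A − B/2 + 1 = 443 − 10/2 + 1 = 439, so the closed region contains I + B = 439 + 10 = 449 lattice points.

449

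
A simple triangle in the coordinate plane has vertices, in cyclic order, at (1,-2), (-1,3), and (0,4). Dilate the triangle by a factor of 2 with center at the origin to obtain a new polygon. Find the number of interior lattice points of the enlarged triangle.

The shoelace formula gives twice the area as |[1·3 − (-1)·(-2)] + [(-1)·4 − 0·3] + [0·(-2) − 1·4]| = 7, so the area is 7/2.
Along each edge there are gcd(|Δx|,|Δy|)+1 lattice points, so counting each shared vertex once the boundary has gcd(2,5) + gcd(1,1) + gcd(1,6) = 1+1+1 = 3.
Scaling by 2 multiplies the area by 2² = 4 (so the new area is 14) and multiplies the boundary lattice-point count by 2, giving 6.
By Pick's theorem, the interior count of the dilated polygon is 14 − 6/2 + 1 = 12.

12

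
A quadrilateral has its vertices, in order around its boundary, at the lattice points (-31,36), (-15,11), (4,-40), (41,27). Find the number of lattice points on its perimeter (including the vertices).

Along each edge there are gcd(|Δx|,|Δy|)+1 lattice points, so counting each shared vertex once the boundary has gcd(16,25) + gcd(19,51) + gcd(37,67) + gcd(72,9) = 1+1+1+9 = 12.

12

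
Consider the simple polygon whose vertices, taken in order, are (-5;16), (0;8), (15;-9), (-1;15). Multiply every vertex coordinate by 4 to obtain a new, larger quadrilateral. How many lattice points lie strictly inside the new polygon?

By the shoelace formula, twice the signed area is |[(-5)·8 − 0·16] + [0·(-9) − 15·8] + [15·15 − (-1)·(-9)] + [(-1)·16 − (-5)·15]| = 115, so the area is 115/2.
The number of boundary lattice points is Σ gcd(|Δx|,|Δy|) = gcd(5,8) + gcd(15,17) + gcd(16,24) + gcd(4,1) = 1+1+8+1 = 11.
Scaling by 4 multiplies the area by 4² = 16 (so the new area is 920) and multiplies the boundary lattice-point count by 4, giving 44.
By Pick's theorem, the interior count of the dilated polygon is 920 − 44/2 + 1 = 899.

899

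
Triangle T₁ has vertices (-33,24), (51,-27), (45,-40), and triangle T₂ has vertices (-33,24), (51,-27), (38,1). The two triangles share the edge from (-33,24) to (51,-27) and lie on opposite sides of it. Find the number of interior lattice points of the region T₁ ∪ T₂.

1542

The union is the simple quadrilateral with vertices (-33,24), (45,-40), (51,-27), (38,1) in order.
By the shoelace formula, twice the signed area is |[(-33)·(-40) − 45·24] + [45·(-27) − 51·(-40)] + [51·1 − 38·(-27)] + [38·24 − (-33)·1]| = 3087, so the area is 3087/2.
The number of boundary lattice points is Σ gcd(|Δx|,|Δy|) = gcd(78,64) + gcd(6,13) + gcd(13,28) + gcd(71,23) = 2+1+1+1 = 5.
By Pick's theorem I = A − B/2 + 1 = 3087/2 − 5/2 + 1 = 1542.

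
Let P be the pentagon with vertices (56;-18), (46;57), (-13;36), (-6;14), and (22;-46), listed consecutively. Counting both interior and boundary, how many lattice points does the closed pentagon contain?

4307

Using the shoelace formula, 2A = |[56·57 − 46·(-18)] + [46·36 − (-13)·57] + [(-13)·14 − (-6)·36] + [(-6)·(-46) − 22·14] + [22·(-18) − 56·(-46)]| = 8599, so the area is 4299.5.
Summing gcd(|Δx|,|Δy|) over the edges gives the boundary count: gcd(10,75) + gcd(59,21) + gcd(7,22) + gcd(28,60) + gcd(34,28) = 5+1+1+4+2 = 13.
Pick's theorem gives I = A − B/2 + 1 = 4299.5 − 13/2 + 1 = 4294, so the closed region contains I + B = 4294 + 13 = 4307 lattice points.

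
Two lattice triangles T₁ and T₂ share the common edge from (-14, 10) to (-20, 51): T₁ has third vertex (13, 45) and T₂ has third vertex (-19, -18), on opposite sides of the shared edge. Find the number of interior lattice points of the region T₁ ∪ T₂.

843

The union is the simple quadrilateral with vertices (-14, 10), (13, 45), (-20, 51), (-19, -18) in order.
The shoelace formula gives twice the area as |[(-14)·45 − 13·10] + [13·51 − (-20)·45] + [(-20)·(-18) − (-19)·51] + [(-19)·10 − (-14)·(-18)]| = 1690, so the area is 845.
Summing gcd(|Δx|,|Δy|) over the edges gives the boundary count: gcd(27,35) + gcd(33,6) + gcd(1,69) + gcd(5,28) = 1+3+1+1 = 6.
By Pick's theorem I = A − B/2 + 1 = 845 − 6/2 + 1 = 843.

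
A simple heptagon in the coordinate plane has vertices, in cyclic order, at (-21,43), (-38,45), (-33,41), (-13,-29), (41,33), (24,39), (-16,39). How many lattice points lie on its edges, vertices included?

56

The number of boundary lattice points is Σ gcd(|Δx|,|Δy|) = gcd(17,2) + gcd(5,4) + gcd(20,70) + gcd(54,62) + gcd(17,6) + gcd(40,0) + gcd(5,4) = 1+1+10+2+1+40+1 = 56.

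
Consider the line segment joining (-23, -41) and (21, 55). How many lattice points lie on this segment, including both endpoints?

The number of lattice points on a segment between lattice points is gcd(|Δx|,|Δy|) + 1 = gcd(44,96) + 1 = 4 + 1 = 5.

5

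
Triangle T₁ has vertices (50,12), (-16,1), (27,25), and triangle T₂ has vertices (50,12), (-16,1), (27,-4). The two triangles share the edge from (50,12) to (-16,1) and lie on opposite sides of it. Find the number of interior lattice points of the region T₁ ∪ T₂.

The union is the simple quadrilateral with vertices (50,12), (27,25), (-16,1), (27,-4) in order.
Using the shoelace formula, 2A = |(50·25 − 27·12) + (27·1 − (-16)·25) + ((-16)·(-4) − 27·1) + (27·12 − 50·(-4))| = 1914, so the area is 957.
Along each edge there are gcd(|Δx|,|Δy|)+1 lattice points, so counting each shared vertex once the boundary has gcd(23,13) + gcd(43,24) + gcd(43,5) + gcd(23,16) = 1+1+1+1 = 4.
By Pick's theorem I = A − B/2 + 1 = 957 − 4/2 + 1 = 956.

956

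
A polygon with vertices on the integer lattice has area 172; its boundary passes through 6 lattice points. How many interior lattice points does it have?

170

From Pick's theorem, I = A − B/2 + 1 = 172 − 6/2 + 1 = 170.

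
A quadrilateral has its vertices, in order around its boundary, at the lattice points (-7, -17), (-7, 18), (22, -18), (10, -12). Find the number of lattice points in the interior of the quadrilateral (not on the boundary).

406

Using the shoelace formula, 2A = |[(-7)·18 − (-7)·(-17)] + [(-7)·(-18) − 22·18] + [22·(-12) − 10·(-18)] + [10·(-17) − (-7)·(-12)]| = 853, so the area is 853/2.
Along each edge there are gcd(|Δx|,|Δy|)+1 lattice points, so counting each shared vertex once the boundary has gcd(0,35) + gcd(29,36) + gcd(12,6) + gcd(17,5) = 35+1+6+1 = 43.
By Pick's theorem A = I + B/2 − 1, so I = 853/2 − 43/2 + 1 = 406.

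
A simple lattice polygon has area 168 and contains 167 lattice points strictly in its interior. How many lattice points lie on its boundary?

Pick's theorem gives A = I + B/2 − 1, so B = 2(A − I + 1) = 2(168 − 167 + 1) = 4.

4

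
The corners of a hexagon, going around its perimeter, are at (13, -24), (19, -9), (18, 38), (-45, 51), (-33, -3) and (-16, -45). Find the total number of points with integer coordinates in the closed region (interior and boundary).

Using the shoelace formula, 2A = |(13·(-9) − 19·(-24)) + (19·38 − 18·(-9)) + (18·51 − (-45)·38) + ((-45)·(-3) − (-33)·51) + ((-33)·(-45) − (-16)·(-3)) + ((-16)·(-24) − 13·(-45))| = 8075, so the area is 4037.5.
The number of boundary lattice points is Σ gcd(|Δx|,|Δy|) = gcd(6,15) + gcd(1,47) + gcd(63,13) + gcd(12,54) + gcd(17,42) + gcd(29,21) = 3+1+1+6+1+1 = 13.
Pick's theorem gives I = A − B/2 + 1 = 4037.5 − 13/2 + 1 = 4032, so the closed region contains I + B = 4032 + 13 = 4045 lattice points.

4045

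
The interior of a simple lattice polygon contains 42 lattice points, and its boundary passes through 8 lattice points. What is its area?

By Pick's theorem, A = I + B/2 − 1 = 42 + 8/2 − 1 = 45.

45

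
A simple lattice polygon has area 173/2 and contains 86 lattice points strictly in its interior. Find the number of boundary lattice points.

Pick's theorem gives A = I + B/2 − 1, so B = 2(A − I + 1) = 2(173/2 − 86 + 1) = 3.

3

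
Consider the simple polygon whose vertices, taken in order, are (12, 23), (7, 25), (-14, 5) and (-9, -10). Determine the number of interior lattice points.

307

Using the shoelace formula, 2A = |(12·25 − 7·23) + (7·5 − (-14)·25) + ((-14)·(-10) − (-9)·5) + ((-9)·23 − 12·(-10))| = 622, so the area is 311.
Along each edge there are gcd(|Δx|,|Δy|)+1 lattice points, so counting each shared vertex once the boundary has gcd(5,2) + gcd(21,20) + gcd(5,15) + gcd(21,33) = 1+1+5+3 = 10.
By Pick's theorem A = I + B/2 − 1, so I = 311 − 10/2 + 1 = 307.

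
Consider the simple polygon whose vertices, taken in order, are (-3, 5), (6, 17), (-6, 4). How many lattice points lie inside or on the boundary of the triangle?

Using the shoelace formula, 2A = |[(-3)·17 − 6·5] + [6·4 − (-6)·17] + [(-6)·5 − (-3)·4]| = 27, so the area is 27/2.
The number of boundary lattice points is Σ gcd(|Δx|,|Δy|) = gcd(9,12) + gcd(12,13) + gcd(3,1) = 3+1+1 = 5.
Pick's theorem gives I = A − B/2 + 1 = 27/2 − 5/2 + 1 = 12, so the closed region contains I + B = 12 + 5 = 17 lattice points.

17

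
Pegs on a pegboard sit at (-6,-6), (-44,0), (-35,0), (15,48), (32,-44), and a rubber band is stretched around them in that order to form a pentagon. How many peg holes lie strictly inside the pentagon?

By the shoelace formula, twice the signed area is |[(-6)·0 − (-44)·(-6)] + [(-44)·0 − (-35)·0] + [(-35)·48 − 15·0] + [15·(-44) − 32·48] + [32·(-6) − (-6)·(-44)]| = 4596, so the area is 2298.
Summing gcd(|Δx|,|Δy|) over the edges gives the boundary count: gcd(38,6) + gcd(9,0) + gcd(50,48) + gcd(17,92) + gcd(38,38) = 2+9+2+1+38 = 52.
By Pick's theorem A = I + B/2 − 1, so I = 2298 − 52/2 + 1 = 2273.

2273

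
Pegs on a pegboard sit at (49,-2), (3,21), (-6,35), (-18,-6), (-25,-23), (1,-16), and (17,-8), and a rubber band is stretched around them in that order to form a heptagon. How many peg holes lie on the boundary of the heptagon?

Summing gcd(|Δx|,|Δy|) over the edges gives the boundary count: gcd(46,23) + gcd(9,14) + gcd(12,41) + gcd(7,17) + gcd(26,7) + gcd(16,8) + gcd(32,6) = 23+1+1+1+1+8+2 = 37.

37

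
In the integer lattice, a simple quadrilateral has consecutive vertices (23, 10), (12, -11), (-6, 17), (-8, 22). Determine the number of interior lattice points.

407

By the shoelace formula, twice the signed area is |(23·(-11) − 12·10) + (12·17 − (-6)·(-11)) + ((-6)·22 − (-8)·17) + ((-8)·10 − 23·22)| = 817, so the area is 408.5.
Along each edge there are gcd(|Δx|,|Δy|)+1 lattice points, so counting each shared vertex once the boundary has gcd(11,21) + gcd(18,28) + gcd(2,5) + gcd(31,12) = 1+2+1+1 = 5.
By Pick's theorem A = I + B/2 − 1, so I = 408.5 − 5/2 + 1 = 407.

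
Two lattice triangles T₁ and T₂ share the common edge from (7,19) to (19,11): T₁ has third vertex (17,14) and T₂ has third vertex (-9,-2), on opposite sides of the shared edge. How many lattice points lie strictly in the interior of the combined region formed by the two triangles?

The union is the simple quadrilateral with vertices (7,19), (17,14), (19,11), (-9,-2) in order.
The shoelace formula gives twice the area as |(7·14 − 17·19) + (17·11 − 19·14) + (19·(-2) − (-9)·11) + ((-9)·19 − 7·(-2))| = 400, so the area is 200.
Along each edge there are gcd(|Δx|,|Δy|)+1 lattice points, so counting each shared vertex once the boundary has gcd(10,5) + gcd(2,3) + gcd(28,13) + gcd(16,21) = 5+1+1+1 = 8.
By Pick's theorem I = A − B/2 + 1 = 200 − 8/2 + 1 = 197.

197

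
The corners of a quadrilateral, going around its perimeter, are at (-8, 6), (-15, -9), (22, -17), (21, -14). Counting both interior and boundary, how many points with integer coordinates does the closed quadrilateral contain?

The shoelace formula gives twice the area as |[(-8)·(-9) − (-15)·6] + [(-15)·(-17) − 22·(-9)] + [22·(-14) − 21·(-17)] + [21·6 − (-8)·(-14)]| = 678, so the area is 339.
Along each edge there are gcd(|Δx|,|Δy|)+1 lattice points, so counting each shared vertex once the boundary has gcd(7,15) + gcd(37,8) + gcd(1,3) + gcd(29,20) = 1+1+1+1 = 4.
Pick's theorem gives I = A − B/2 + 1 = 339 − 4/2 + 1 = 338, so the closed region contains I + B = 338 + 4 = 342 lattice points.

342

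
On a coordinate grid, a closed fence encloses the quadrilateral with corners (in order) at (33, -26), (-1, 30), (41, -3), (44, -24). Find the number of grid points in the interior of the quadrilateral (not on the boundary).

By the shoelace formula, twice the signed area is |(33·30 − (-1)·(-26)) + ((-1)·(-3) − 41·30) + (41·(-24) − 44·(-3)) + (44·(-26) − 33·(-24))| = 1467, so the area is 733.5.
Summing gcd(|Δx|,|Δy|) over the edges gives the boundary count: gcd(34,56) + gcd(42,33) + gcd(3,21) + gcd(11,2) = 2+3+3+1 = 9.
Pick's theorem gives I = A − B/2 + 1 = 733.5 − 9/2 + 1 = 730.

730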